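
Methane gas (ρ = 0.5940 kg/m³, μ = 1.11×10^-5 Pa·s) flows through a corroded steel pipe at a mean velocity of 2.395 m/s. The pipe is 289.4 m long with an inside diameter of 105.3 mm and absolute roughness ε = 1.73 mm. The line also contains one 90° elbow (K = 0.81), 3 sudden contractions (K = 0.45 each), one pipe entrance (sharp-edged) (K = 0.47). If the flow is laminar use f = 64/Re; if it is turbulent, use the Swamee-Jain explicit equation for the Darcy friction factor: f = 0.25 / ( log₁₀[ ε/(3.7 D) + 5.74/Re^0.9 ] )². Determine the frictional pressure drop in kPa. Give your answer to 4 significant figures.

Reynolds number Re = ρVD/μ = 0.594 · 2.395 · 0.1053 / 1.11e-05 = 1.35e+04.
Re > 4000 → turbulent. Relative roughness ε/D = 0.00173/0.1053 = 0.0164. Swamee-Jain: f = 0.25/(log₁₀[0.0164/3.7 + 5.74/1.35e+04^0.9])² = 0.25/(log₁₀[0.00444 + 0.0011])² = 0.25/(-2.256)² = 0.0491.
Total minor-loss coefficient ΣK = 1·0.81 + 3·0.45 + 1·0.47 = 2.63.
ΔP = [f·L/D + ΣK]·(ρV²/2) = [0.0491·289.4/0.1053 + 2.63]·(0.594·2.395²/2) = [135 + 2.63]·1.704 = 234.4 Pa.
ΔP = 234.4 Pa = 0.2344 kPa.

ΔP ≈ 0.2344 kPa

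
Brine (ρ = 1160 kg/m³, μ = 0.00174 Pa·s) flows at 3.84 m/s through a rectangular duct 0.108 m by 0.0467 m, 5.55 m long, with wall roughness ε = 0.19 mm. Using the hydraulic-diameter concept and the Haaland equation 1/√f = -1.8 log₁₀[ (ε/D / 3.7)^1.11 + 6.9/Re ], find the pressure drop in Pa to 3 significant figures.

ΔP ≈ 19500 Pa

Hydraulic diameter D_h = 4A/P = 4·(0.108·0.0467)/(2·(0.108+0.0467)) = 0.02017/0.3094 = 0.0652 m.
Re = ρVD_h/μ = 1160·3.84·0.0652/0.00174 = 1.669e+05.
ε/D_h = 0.00019/0.0652 = 0.00291; Haaland gives 1/√f = -1.8 log₁₀[0.000359+4.13e-05] = 6.116, so f = 0.02673.
ΔP = f(L/D_h)(ρV²/2) = 0.02673·5.55/0.0652·8552 = 1.946e+04 Pa.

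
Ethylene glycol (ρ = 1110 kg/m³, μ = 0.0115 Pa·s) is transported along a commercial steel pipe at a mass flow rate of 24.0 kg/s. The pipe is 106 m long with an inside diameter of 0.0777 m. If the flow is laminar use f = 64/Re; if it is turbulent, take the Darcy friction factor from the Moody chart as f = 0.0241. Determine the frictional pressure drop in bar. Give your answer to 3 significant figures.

A = πD²/4 = π(0.0777)²/4 = 0.004742 m²; mean velocity V = ṁ/(ρA) = 24/(1110 · 0.004742) = 4.56 m/s.
Reynolds number Re = ρVD/μ = 1110 · 4.56 · 0.0777 / 0.0115 = 3.42e+04.
Re > 4000 → turbulent; use the Moody-chart value f = 0.0241.
Darcy-Weisbach: ΔP = f(L/D)(ρV²/2) = 0.0241·(106/0.0777)·(1110·4.56²/2) = 0.0241·1364·1.154e+04 = 3.794e+05 Pa.
ΔP = 3.794e+05 Pa = 3.79 bar.

ΔP ≈ 3.79 bar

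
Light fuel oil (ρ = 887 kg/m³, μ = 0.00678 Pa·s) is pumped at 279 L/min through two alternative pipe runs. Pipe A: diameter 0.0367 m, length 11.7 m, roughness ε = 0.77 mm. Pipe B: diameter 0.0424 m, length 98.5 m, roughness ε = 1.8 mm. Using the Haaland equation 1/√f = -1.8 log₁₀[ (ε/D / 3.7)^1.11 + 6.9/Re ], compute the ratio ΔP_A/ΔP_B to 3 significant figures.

Pipe A: V = Q/A = 0.00465/0.001058 = 4.396 m/s; Re = 2.111e+04; ε/D = 0.021; Haaland → f = 0.05136; ΔP_A = f(L/D)(ρV²/2) = 1.403e+05 Pa.
Pipe B: V = Q/A = 0.00465/0.001412 = 3.293 m/s; Re = 1.827e+04; ε/D = 0.0425; Haaland → f = 0.06797; ΔP_B = f(L/D)(ρV²/2) = 7.595e+05 Pa.
ΔP_A/ΔP_B = 1.403e+05/7.595e+05 = 0.185.

ΔP_A/ΔP_B ≈ 0.185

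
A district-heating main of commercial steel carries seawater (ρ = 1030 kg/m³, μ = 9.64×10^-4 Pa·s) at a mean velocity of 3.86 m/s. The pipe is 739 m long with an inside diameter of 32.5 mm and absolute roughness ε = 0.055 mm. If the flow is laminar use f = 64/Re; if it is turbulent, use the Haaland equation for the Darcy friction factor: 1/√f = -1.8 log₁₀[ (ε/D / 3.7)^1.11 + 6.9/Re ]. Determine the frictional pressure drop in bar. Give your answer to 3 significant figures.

Reynolds number Re = ρVD/μ = 1030 · 3.86 · 0.0325 / 0.000964 = 1.34e+05.
Re > 4000 → turbulent. Relative roughness ε/D = 5.5e-05/0.0325 = 0.00169. Haaland: 1/√f = -1.8 log₁₀[(0.00169/3.7)^1.11 + 6.9/1.34e+05] = -1.8 log₁₀[0.000196 + 5.15e-05] = 6.491, so f = 0.02374.
Darcy-Weisbach: ΔP = f(L/D)(ρV²/2) = 0.02374·(739/0.0325)·(1030·3.86²/2) = 0.02374·2.274e+04·7673 = 4.142e+06 Pa.
ΔP = 4.142e+06 Pa = 41.4 bar.

ΔP ≈ 41.4 bar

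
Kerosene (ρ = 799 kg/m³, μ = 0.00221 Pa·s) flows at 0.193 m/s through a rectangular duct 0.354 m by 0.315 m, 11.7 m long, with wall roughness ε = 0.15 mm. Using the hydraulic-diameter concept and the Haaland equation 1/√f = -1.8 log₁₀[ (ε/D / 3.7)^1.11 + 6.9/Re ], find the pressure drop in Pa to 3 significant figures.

Hydraulic diameter D_h = 4A/P = 4·(0.354·0.315)/(2·(0.354+0.315)) = 0.446/1.338 = 0.3334 m.
Re = ρVD_h/μ = 799·0.193·0.3334/0.00221 = 2.326e+04.
ε/D_h = 0.00015/0.3334 = 0.00045; Haaland gives 1/√f = -1.8 log₁₀[4.51e-05+0.000297] = 6.239, so f = 0.02569.
ΔP = f(L/D_h)(ρV²/2) = 0.02569·11.7/0.3334·14.88 = 13.42 Pa.

ΔP ≈ 13.4 Pa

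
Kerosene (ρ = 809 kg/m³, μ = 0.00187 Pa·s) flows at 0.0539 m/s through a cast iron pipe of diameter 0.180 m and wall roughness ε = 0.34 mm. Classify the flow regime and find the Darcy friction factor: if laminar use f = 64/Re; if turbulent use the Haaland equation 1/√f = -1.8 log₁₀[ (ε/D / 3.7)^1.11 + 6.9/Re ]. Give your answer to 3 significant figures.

Re = ρVD/μ = 809·0.0539·0.18/0.00187 = 4197.
Re > 4000 → turbulent. ε/D = 0.00034/0.18 = 0.00189; Haaland: 1/√f = -1.8 log₁₀[0.000222 + 0.00164] = 4.912, so f = 0.04144.

f ≈ 0.0414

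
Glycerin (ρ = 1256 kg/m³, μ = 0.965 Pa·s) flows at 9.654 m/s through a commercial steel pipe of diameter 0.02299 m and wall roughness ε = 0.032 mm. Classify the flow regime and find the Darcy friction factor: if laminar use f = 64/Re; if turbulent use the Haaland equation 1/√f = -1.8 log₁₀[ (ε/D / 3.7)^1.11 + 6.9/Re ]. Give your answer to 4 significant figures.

f ≈ 0.2215

Re = ρVD/μ = 1256·9.654·0.02299/0.965 = 288.9.
Re < 2300 → laminar, so f = 64/Re = 0.2215 (roughness is irrelevant in laminar flow).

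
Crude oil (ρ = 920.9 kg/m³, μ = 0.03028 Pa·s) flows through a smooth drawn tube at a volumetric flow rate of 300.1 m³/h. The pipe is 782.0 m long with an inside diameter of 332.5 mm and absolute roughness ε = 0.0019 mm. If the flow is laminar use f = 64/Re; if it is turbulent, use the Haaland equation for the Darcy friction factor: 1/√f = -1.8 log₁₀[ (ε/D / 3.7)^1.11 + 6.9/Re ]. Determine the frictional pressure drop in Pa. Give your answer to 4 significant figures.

Q = 300.1 m³/h = 300.1/3600 = 0.08336 m³/s.
Cross-sectional area A = πD²/4 = π(0.3325)²/4 = 0.08683 m²; mean velocity V = Q/A = 0.08336/0.08683 = 0.96 m/s.
Reynolds number Re = ρVD/μ = 920.9 · 0.96 · 0.3325 / 0.0303 = 9708.
Re > 4000 → turbulent. Relative roughness ε/D = 1.9e-06/0.3325 = 5.71e-06. Haaland: 1/√f = -1.8 log₁₀[(5.71e-06/3.7)^1.11 + 6.9/9708] = -1.8 log₁₀[3.54e-07 + 0.000711] = 5.667, so f = 0.03114.
Darcy-Weisbach: ΔP = f(L/D)(ρV²/2) = 0.03114·(782/0.3325)·(920.9·0.96²/2) = 0.03114·2352·424.4 = 3.108e+04 Pa.

ΔP ≈ 31080 Pa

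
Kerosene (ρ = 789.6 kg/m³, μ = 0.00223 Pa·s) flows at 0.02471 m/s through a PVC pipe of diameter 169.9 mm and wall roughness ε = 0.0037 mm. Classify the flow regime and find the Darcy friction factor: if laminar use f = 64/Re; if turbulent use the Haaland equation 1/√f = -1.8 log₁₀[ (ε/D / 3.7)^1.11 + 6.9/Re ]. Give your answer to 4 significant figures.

Re = ρVD/μ = 789.6·0.02471·0.1699/0.00223 = 1487.
Re < 2300 → laminar, so f = 64/Re = 0.04305 (roughness is irrelevant in laminar flow).

f ≈ 0.04305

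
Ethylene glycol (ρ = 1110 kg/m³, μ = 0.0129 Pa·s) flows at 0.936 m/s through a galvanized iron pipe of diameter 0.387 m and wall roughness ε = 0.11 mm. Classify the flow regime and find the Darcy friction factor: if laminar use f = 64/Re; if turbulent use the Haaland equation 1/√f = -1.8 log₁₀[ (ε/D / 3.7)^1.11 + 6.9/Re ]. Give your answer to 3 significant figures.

Re = ρVD/μ = 1110·0.936·0.387/0.0129 = 3.117e+04.
Re > 4000 → turbulent. ε/D = 0.00011/0.387 = 0.000284; Haaland: 1/√f = -1.8 log₁₀[2.71e-05 + 0.000221] = 6.489, so f = 0.02375.

f ≈ 0.0238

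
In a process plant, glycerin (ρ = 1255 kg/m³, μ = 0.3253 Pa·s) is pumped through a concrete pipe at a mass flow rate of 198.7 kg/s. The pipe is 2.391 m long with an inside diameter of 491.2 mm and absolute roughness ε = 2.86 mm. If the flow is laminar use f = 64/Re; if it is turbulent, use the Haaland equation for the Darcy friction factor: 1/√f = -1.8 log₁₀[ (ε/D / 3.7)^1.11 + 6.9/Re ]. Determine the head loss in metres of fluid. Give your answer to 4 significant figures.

h_f ≈ 0.007001 m

A = πD²/4 = π(0.4912)²/4 = 0.1895 m²; mean velocity V = ṁ/(ρA) = 198.7/(1255 · 0.1895) = 0.8355 m/s.
Reynolds number Re = ρVD/μ = 1255 · 0.8355 · 0.4912 / 0.325 = 1583.
Re < 2300 → laminar flow, so f = 64/Re = 64/1583 = 0.04042 (the turbulent correlation is not needed).
Darcy-Weisbach: ΔP = f(L/D)(ρV²/2) = 0.04042·(2.391/0.4912)·(1255·0.8355²/2) = 0.04042·4.868·438 = 86.19 Pa.
Head loss h_f = ΔP/(ρg) = 86.19/(1255·9.81) = 0.007001 m.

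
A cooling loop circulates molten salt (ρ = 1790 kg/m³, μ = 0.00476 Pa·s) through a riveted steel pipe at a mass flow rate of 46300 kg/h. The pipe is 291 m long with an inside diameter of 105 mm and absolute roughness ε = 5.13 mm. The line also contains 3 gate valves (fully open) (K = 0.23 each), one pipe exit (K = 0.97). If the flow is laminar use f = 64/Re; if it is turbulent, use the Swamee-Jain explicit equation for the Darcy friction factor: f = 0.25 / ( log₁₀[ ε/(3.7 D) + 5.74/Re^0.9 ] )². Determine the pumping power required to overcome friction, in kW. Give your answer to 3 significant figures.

ṁ = 46300 kg/h = 46300/3600 = 12.86 kg/s.
A = πD²/4 = π(0.105)²/4 = 0.008659 m²; mean velocity V = ṁ/(ρA) = 12.86/(1790 · 0.008659) = 0.8298 m/s.
Reynolds number Re = ρVD/μ = 1790 · 0.8298 · 0.105 / 0.00476 = 3.276e+04.
Re > 4000 → turbulent. Relative roughness ε/D = 0.00513/0.105 = 0.0489. Swamee-Jain: f = 0.25/(log₁₀[0.0489/3.7 + 5.74/3.276e+04^0.9])² = 0.25/(log₁₀[0.0132 + 0.000496])² = 0.25/(-1.863)² = 0.07201.
Total minor-loss coefficient ΣK = 3·0.23 + 1·0.97 = 1.66.
ΔP = [f·L/D + ΣK]·(ρV²/2) = [0.07201·291/0.105 + 1.66]·(1790·0.8298²/2) = [199.6 + 1.66]·616.2 = 1.24e+05 Pa.
Q = ṁ/ρ = 12.86/1790 = 0.007185 m³/s.
Pumping power P = QΔP = 0.007185·1.24e+05 = 890.9 W = 0.891 kW.

P ≈ 0.891 kW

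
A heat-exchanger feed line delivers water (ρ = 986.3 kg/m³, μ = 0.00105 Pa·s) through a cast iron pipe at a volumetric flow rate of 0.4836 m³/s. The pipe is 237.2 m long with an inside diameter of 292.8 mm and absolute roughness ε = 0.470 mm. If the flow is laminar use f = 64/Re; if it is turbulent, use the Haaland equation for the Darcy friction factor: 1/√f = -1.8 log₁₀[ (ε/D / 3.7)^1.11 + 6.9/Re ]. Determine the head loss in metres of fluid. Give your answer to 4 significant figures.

h_f ≈ 47.39 m

Cross-sectional area A = πD²/4 = π(0.2928)²/4 = 0.06733 m²; mean velocity V = Q/A = 0.4836/0.06733 = 7.182 m/s.
Reynolds number Re = ρVD/μ = 986.3 · 7.182 · 0.2928 / 0.00105 = 1.975e+06.
Re > 4000 → turbulent. Relative roughness ε/D = 0.00047/0.2928 = 0.00161. Haaland: 1/√f = -1.8 log₁₀[(0.00161/3.7)^1.11 + 6.9/1.975e+06] = -1.8 log₁₀[0.000185 + 3.49e-06] = 6.704, so f = 0.02225.
Darcy-Weisbach: ΔP = f(L/D)(ρV²/2) = 0.02225·(237.2/0.2928)·(986.3·7.182²/2) = 0.02225·810.1·2.544e+04 = 4.585e+05 Pa.
Head loss h_f = ΔP/(ρg) = 4.585e+05/(986.3·9.81) = 47.39 m.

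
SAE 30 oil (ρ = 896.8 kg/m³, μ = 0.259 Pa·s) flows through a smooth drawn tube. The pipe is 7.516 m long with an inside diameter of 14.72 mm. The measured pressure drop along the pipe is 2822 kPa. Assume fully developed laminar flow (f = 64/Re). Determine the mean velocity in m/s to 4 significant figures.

For laminar flow, f = 64/Re with Re = ρVD/μ, so Darcy-Weisbach reduces to ΔP = 32μLV/D². Solving for V: V = ΔP·D²/(32μL) = 2.822e+06·(0.01472)²/(32·0.259·7.516) = 9.816 m/s.
Check: Re = ρVD/μ = 896.8·9.816·0.01472/0.259 = 500.3 < 2300, so the laminar assumption holds.

V ≈ 9.816 m/s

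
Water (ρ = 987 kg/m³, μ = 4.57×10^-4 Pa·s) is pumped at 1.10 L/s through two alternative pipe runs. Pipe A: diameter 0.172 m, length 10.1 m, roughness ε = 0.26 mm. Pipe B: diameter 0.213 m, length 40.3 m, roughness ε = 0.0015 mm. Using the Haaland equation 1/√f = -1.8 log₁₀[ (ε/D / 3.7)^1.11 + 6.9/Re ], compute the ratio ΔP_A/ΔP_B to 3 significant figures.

Pipe A: V = Q/A = 0.0011/0.02324 = 0.04734 m/s; Re = 1.759e+04; ε/D = 0.00151; Haaland → f = 0.02926; ΔP_A = f(L/D)(ρV²/2) = 1.901 Pa.
Pipe B: V = Q/A = 0.0011/0.03563 = 0.03087 m/s; Re = 1.42e+04; ε/D = 7.04e-06; Haaland → f = 0.02812; ΔP_B = f(L/D)(ρV²/2) = 2.502 Pa.
ΔP_A/ΔP_B = 1.901/2.502 = 0.760.

ΔP_A/ΔP_B ≈ 0.760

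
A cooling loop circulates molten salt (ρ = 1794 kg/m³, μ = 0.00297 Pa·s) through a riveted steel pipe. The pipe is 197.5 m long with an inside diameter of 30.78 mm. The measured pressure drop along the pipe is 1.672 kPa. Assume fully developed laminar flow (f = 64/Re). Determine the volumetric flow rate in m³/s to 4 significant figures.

For laminar flow, f = 64/Re with Re = ρVD/μ, so Darcy-Weisbach reduces to ΔP = 32μLV/D². Solving for V: V = ΔP·D²/(32μL) = 1672·(0.03078)²/(32·0.00297·197.5) = 0.08439 m/s.
Check: Re = ρVD/μ = 1794·0.08439·0.03078/0.00297 = 1569 < 2300, so the laminar assumption holds.
Q = V·A = 0.08439·(π/4·0.03078²) = 6.28e-05 m³/s = 6.280×10^-5 m³/s.

Q ≈ 6.280×10^-5 m³/s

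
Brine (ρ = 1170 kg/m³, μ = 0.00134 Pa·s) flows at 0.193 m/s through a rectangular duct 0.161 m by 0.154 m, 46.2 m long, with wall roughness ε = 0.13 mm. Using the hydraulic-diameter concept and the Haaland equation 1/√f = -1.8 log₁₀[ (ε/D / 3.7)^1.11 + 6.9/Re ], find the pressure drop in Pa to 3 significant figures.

ΔP ≈ 165 Pa

Hydraulic diameter D_h = 4A/P = 4·(0.161·0.154)/(2·(0.161+0.154)) = 0.09918/0.63 = 0.1574 m.
Re = ρVD_h/μ = 1170·0.193·0.1574/0.00134 = 2.653e+04.
ε/D_h = 0.00013/0.1574 = 0.000826; Haaland gives 1/√f = -1.8 log₁₀[8.85e-05+0.00026] = 6.224, so f = 0.02582.
ΔP = f(L/D_h)(ρV²/2) = 0.02582·46.2/0.1574·21.79 = 165.1 Pa.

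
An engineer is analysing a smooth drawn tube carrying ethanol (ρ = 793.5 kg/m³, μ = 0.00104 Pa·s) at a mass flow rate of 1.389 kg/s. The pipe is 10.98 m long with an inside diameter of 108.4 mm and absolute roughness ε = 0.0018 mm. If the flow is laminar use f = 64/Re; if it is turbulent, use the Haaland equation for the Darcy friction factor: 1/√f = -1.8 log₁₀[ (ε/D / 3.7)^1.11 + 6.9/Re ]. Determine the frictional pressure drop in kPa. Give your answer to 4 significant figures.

A = πD²/4 = π(0.1084)²/4 = 0.009229 m²; mean velocity V = ṁ/(ρA) = 1.389/(793.5 · 0.009229) = 0.1897 m/s.
Reynolds number Re = ρVD/μ = 793.5 · 0.1897 · 0.1084 / 0.00104 = 1.569e+04.
Re > 4000 → turbulent. Relative roughness ε/D = 1.8e-06/0.1084 = 1.66e-05. Haaland: 1/√f = -1.8 log₁₀[(1.66e-05/3.7)^1.11 + 6.9/1.569e+04] = -1.8 log₁₀[1.16e-06 + 0.00044] = 6.04, so f = 0.02741.
Darcy-Weisbach: ΔP = f(L/D)(ρV²/2) = 0.02741·(10.98/0.1084)·(793.5·0.1897²/2) = 0.02741·101.3·14.27 = 39.63 Pa.
ΔP = 39.63 Pa = 0.03963 kPa.

ΔP ≈ 0.03963 kPa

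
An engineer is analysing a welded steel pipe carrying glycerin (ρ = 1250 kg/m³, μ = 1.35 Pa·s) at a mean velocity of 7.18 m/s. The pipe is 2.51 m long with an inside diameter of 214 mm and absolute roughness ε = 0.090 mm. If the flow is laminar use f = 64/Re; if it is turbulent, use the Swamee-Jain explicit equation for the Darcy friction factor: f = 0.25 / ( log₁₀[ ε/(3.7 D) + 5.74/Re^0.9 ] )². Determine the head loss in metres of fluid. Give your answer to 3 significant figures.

Reynolds number Re = ρVD/μ = 1250 · 7.18 · 0.214 / 1.35 = 1423.
Re < 2300 → laminar flow, so f = 64/Re = 64/1423 = 0.04498 (the turbulent correlation is not needed).
Darcy-Weisbach: ΔP = f(L/D)(ρV²/2) = 0.04498·(2.51/0.214)·(1250·7.18²/2) = 0.04498·11.73·3.222e+04 = 1.7e+04 Pa.
Head loss h_f = ΔP/(ρg) = 1.7e+04/(1250·9.81) = 1.39 m.

h_f ≈ 1.39 m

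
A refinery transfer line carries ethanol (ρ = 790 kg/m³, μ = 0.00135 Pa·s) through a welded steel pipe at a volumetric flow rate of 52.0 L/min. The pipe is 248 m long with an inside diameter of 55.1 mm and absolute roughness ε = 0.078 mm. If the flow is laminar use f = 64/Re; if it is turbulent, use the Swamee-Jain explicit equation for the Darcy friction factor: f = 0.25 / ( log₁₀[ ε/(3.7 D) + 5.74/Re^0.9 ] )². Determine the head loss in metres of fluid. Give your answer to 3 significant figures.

Q = 52.0 L/min = 52.0/60000 = 0.0008667 m³/s.
Cross-sectional area A = πD²/4 = π(0.0551)²/4 = 0.002384 m²; mean velocity V = Q/A = 0.0008667/0.002384 = 0.3635 m/s.
Reynolds number Re = ρVD/μ = 790 · 0.3635 · 0.0551 / 0.00135 = 1.172e+04.
Re > 4000 → turbulent. Relative roughness ε/D = 7.8e-05/0.0551 = 0.00142. Swamee-Jain: f = 0.25/(log₁₀[0.00142/3.7 + 5.74/1.172e+04^0.9])² = 0.25/(log₁₀[0.000383 + 0.00125])² = 0.25/(-2.787)² = 0.03218.
Darcy-Weisbach: ΔP = f(L/D)(ρV²/2) = 0.03218·(248/0.0551)·(790·0.3635²/2) = 0.03218·4501·52.18 = 7559 Pa.
Head loss h_f = ΔP/(ρg) = 7559/(790·9.81) = 0.975 m.

h_f ≈ 0.975 m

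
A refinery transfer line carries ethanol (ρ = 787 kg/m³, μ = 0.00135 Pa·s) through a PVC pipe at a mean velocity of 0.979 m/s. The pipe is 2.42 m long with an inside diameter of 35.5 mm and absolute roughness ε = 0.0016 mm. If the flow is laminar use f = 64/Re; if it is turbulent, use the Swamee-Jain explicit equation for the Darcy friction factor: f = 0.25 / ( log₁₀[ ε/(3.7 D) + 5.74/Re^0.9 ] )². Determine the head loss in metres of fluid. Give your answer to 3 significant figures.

Reynolds number Re = ρVD/μ = 787 · 0.979 · 0.0355 / 0.00135 = 2.026e+04.
Re > 4000 → turbulent. Relative roughness ε/D = 1.6e-06/0.0355 = 4.51e-05. Swamee-Jain: f = 0.25/(log₁₀[4.51e-05/3.7 + 5.74/2.026e+04^0.9])² = 0.25/(log₁₀[1.22e-05 + 0.000764])² = 0.25/(-3.11)² = 0.02584.
Darcy-Weisbach: ΔP = f(L/D)(ρV²/2) = 0.02584·(2.42/0.0355)·(787·0.979²/2) = 0.02584·68.17·377.1 = 664.4 Pa.
Head loss h_f = ΔP/(ρg) = 664.4/(787·9.81) = 0.0861 m.

h_f ≈ 0.0861 m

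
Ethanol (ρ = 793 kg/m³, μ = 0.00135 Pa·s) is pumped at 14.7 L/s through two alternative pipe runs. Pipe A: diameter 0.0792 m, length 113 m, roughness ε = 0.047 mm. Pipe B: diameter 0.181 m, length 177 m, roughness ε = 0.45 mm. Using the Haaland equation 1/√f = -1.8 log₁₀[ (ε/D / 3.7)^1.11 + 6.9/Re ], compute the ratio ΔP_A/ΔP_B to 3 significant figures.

ΔP_A/ΔP_B ≈ 29.1

Pipe A: V = Q/A = 0.0147/0.004927 = 2.984 m/s; Re = 1.388e+05; ε/D = 0.000593; Haaland → f = 0.01974; ΔP_A = f(L/D)(ρV²/2) = 9.941e+04 Pa.
Pipe B: V = Q/A = 0.0147/0.02573 = 0.5713 m/s; Re = 6.074e+04; ε/D = 0.00249; Haaland → f = 0.02698; ΔP_B = f(L/D)(ρV²/2) = 3414 Pa.
ΔP_A/ΔP_B = 9.941e+04/3414 = 29.1.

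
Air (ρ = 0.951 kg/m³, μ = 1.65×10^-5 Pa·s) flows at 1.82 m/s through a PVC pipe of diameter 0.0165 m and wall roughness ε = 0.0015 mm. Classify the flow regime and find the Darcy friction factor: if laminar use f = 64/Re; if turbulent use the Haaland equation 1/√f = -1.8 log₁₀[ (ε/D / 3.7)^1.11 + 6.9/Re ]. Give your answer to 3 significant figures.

f ≈ 0.0370

Re = ρVD/μ = 0.951·1.82·0.0165/1.65e-05 = 1731.
Re < 2300 → laminar, so f = 64/Re = 0.03698 (roughness is irrelevant in laminar flow).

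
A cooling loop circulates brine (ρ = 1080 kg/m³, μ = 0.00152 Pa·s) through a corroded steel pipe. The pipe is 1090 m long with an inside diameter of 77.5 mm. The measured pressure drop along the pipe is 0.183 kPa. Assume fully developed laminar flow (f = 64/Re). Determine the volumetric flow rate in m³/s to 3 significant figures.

For laminar flow, f = 64/Re with Re = ρVD/μ, so Darcy-Weisbach reduces to ΔP = 32μLV/D². Solving for V: V = ΔP·D²/(32μL) = 183·(0.0775)²/(32·0.00152·1090) = 0.02073 m/s.
Check: Re = ρVD/μ = 1080·0.02073·0.0775/0.00152 = 1142 < 2300, so the laminar assumption holds.
Q = V·A = 0.02073·(π/4·0.0775²) = 9.78e-05 m³/s = 9.78×10^-5 m³/s.

Q ≈ 9.78×10^-5 m³/s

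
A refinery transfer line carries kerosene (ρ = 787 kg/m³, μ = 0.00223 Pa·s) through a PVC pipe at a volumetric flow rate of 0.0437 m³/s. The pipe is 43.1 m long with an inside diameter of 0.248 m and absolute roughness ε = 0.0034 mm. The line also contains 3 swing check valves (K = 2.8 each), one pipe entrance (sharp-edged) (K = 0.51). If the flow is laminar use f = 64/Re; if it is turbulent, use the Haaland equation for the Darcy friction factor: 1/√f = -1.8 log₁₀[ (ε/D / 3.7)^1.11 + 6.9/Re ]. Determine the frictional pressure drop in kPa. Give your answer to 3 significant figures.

Cross-sectional area A = πD²/4 = π(0.248)²/4 = 0.04831 m²; mean velocity V = Q/A = 0.0437/0.04831 = 0.9047 m/s.
Reynolds number Re = ρVD/μ = 787 · 0.9047 · 0.248 / 0.00223 = 7.918e+04.
Re > 4000 → turbulent. Relative roughness ε/D = 3.4e-06/0.248 = 1.37e-05. Haaland: 1/√f = -1.8 log₁₀[(1.37e-05/3.7)^1.11 + 6.9/7.918e+04] = -1.8 log₁₀[9.36e-07 + 8.71e-05] = 7.299, so f = 0.01877.
Total minor-loss coefficient ΣK = 3·2.8 + 1·0.51 = 8.91.
ΔP = [f·L/D + ΣK]·(ρV²/2) = [0.01877·43.1/0.248 + 8.91]·(787·0.9047²/2) = [3.262 + 8.91]·322 = 3920 Pa.
ΔP = 3920 Pa = 3.92 kPa.

ΔP ≈ 3.92 kPa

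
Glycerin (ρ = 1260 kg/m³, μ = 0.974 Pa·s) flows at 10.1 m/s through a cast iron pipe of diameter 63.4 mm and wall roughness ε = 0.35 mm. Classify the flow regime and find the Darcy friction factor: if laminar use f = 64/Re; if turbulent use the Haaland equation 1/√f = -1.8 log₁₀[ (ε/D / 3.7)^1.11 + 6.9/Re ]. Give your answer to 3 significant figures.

Re = ρVD/μ = 1260·10.1·0.0634/0.974 = 828.4.
Re < 2300 → laminar, so f = 64/Re = 0.07726 (roughness is irrelevant in laminar flow).

f ≈ 0.0773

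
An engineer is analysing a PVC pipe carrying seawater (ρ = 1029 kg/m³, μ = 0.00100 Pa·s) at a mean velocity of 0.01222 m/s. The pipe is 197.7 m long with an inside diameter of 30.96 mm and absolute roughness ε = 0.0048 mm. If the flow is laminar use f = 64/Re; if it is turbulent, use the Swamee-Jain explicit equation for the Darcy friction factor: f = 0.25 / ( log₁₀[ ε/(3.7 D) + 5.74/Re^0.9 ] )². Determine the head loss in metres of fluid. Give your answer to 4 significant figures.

Reynolds number Re = ρVD/μ = 1029 · 0.01222 · 0.03096 / 0.001 = 389.3.
Re < 2300 → laminar flow, so f = 64/Re = 64/389.3 = 0.1644 (the turbulent correlation is not needed).
Darcy-Weisbach: ΔP = f(L/D)(ρV²/2) = 0.1644·(197.7/0.03096)·(1029·0.01222²/2) = 0.1644·6386·0.07683 = 80.65 Pa.
Head loss h_f = ΔP/(ρg) = 80.65/(1029·9.81) = 0.007990 m.

h_f ≈ 0.007990 m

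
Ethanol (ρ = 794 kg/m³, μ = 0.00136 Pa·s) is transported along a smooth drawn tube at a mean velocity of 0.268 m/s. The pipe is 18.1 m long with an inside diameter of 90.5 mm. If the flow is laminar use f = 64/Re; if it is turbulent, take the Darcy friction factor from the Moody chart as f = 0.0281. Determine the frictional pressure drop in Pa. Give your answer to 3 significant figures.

ΔP ≈ 160 Pa

Reynolds number Re = ρVD/μ = 794 · 0.268 · 0.0905 / 0.00136 = 1.416e+04.
Re > 4000 → turbulent; use the Moody-chart value f = 0.0281.
Darcy-Weisbach: ΔP = f(L/D)(ρV²/2) = 0.0281·(18.1/0.0905)·(794·0.268²/2) = 0.0281·200·28.51 = 160.2 Pa.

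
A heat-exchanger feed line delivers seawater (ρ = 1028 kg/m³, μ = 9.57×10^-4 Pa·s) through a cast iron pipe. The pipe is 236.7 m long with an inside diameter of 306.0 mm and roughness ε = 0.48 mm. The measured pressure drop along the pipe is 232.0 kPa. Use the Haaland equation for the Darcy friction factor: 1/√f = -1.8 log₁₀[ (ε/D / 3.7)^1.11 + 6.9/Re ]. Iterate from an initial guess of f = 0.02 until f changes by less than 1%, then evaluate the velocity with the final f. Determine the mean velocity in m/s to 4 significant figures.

V ≈ 5.134 m/s

Rearranging Darcy-Weisbach: V = √(2·ΔP·D/(f·L·ρ)). With ε/D = 0.00048/0.306 = 0.00157, iterate starting from f = 0.02:
  f = 0.02 → V = √(2·2.32e+05·0.306/(0.02·236.7·1028)) = 5.401 m/s; Re = ρVD/μ = 1.775e+06; f → 0.02213
  f = 0.02213 → V = 5.135 m/s; Re = 1.688e+06; f → 0.02214
Converged (Δf/f < 1%). With the final f = 0.02214: V = √(2·2.32e+05·0.306/(0.02214·236.7·1028)) = 5.134 m/s.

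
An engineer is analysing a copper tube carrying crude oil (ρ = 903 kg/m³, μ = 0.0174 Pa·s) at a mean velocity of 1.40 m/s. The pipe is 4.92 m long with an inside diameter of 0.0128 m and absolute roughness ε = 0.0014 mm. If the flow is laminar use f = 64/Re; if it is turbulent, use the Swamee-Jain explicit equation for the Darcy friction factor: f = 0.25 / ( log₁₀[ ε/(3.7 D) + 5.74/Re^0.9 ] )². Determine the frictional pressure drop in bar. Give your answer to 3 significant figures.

Reynolds number Re = ρVD/μ = 903 · 1.4 · 0.0128 / 0.0174 = 930.
Re < 2300 → laminar flow, so f = 64/Re = 64/930 = 0.06882 (the turbulent correlation is not needed).
Darcy-Weisbach: ΔP = f(L/D)(ρV²/2) = 0.06882·(4.92/0.0128)·(903·1.4²/2) = 0.06882·384.4·884.9 = 2.341e+04 Pa.
ΔP = 2.341e+04 Pa = 0.234 bar.

ΔP ≈ 0.234 bar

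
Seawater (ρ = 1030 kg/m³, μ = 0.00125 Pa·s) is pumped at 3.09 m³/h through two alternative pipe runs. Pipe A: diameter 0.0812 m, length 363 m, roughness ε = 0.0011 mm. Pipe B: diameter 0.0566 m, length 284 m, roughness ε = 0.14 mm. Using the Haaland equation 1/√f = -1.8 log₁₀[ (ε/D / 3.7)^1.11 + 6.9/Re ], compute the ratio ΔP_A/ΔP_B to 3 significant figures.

Pipe A: V = Q/A = 0.0008583/0.005178 = 0.1658 m/s; Re = 1.109e+04; ε/D = 1.35e-05; Haaland → f = 0.03004; ΔP_A = f(L/D)(ρV²/2) = 1900 Pa.
Pipe B: V = Q/A = 0.0008583/0.002516 = 0.3411 m/s; Re = 1.591e+04; ε/D = 0.00247; Haaland → f = 0.0314; ΔP_B = f(L/D)(ρV²/2) = 9444 Pa.
ΔP_A/ΔP_B = 1900/9444 = 0.201.

ΔP_A/ΔP_B ≈ 0.201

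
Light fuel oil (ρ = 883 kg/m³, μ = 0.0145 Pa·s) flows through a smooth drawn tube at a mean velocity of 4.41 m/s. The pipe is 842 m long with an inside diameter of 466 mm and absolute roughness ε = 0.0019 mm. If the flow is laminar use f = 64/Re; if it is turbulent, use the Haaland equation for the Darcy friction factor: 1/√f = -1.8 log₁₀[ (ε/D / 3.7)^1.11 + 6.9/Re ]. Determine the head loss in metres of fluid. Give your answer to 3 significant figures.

Reynolds number Re = ρVD/μ = 883 · 4.41 · 0.466 / 0.0145 = 1.251e+05.
Re > 4000 → turbulent. Relative roughness ε/D = 1.9e-06/0.466 = 4.08e-06. Haaland: 1/√f = -1.8 log₁₀[(4.08e-06/3.7)^1.11 + 6.9/1.251e+05] = -1.8 log₁₀[2.44e-07 + 5.51e-05] = 7.662, so f = 0.01703.
Darcy-Weisbach: ΔP = f(L/D)(ρV²/2) = 0.01703·(842/0.466)·(883·4.41²/2) = 0.01703·1807·8586 = 2.643e+05 Pa.
Head loss h_f = ΔP/(ρg) = 2.643e+05/(883·9.81) = 30.5 m.

h_f ≈ 30.5 m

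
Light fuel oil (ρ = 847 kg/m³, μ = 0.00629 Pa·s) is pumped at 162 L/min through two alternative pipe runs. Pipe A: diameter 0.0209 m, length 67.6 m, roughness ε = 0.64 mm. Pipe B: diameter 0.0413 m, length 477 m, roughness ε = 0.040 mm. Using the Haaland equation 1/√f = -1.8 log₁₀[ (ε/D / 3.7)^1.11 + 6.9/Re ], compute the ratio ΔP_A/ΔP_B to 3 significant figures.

Pipe A: V = Q/A = 0.0027/0.0003431 = 7.87 m/s; Re = 2.215e+04; ε/D = 0.0306; Haaland → f = 0.05915; ΔP_A = f(L/D)(ρV²/2) = 5.018e+06 Pa.
Pipe B: V = Q/A = 0.0027/0.00134 = 2.015 m/s; Re = 1.121e+04; ε/D = 0.000969; Haaland → f = 0.03127; ΔP_B = f(L/D)(ρV²/2) = 6.212e+05 Pa.
ΔP_A/ΔP_B = 5.018e+06/6.212e+05 = 8.08.

ΔP_A/ΔP_B ≈ 8.08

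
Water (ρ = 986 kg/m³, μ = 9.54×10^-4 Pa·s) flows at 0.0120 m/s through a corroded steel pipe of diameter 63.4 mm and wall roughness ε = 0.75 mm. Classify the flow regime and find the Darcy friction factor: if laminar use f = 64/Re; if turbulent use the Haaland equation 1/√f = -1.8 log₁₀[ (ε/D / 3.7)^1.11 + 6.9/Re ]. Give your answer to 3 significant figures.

f ≈ 0.0814

Re = ρVD/μ = 986·0.012·0.0634/0.000954 = 786.3.
Re < 2300 → laminar, so f = 64/Re = 0.08139 (roughness is irrelevant in laminar flow).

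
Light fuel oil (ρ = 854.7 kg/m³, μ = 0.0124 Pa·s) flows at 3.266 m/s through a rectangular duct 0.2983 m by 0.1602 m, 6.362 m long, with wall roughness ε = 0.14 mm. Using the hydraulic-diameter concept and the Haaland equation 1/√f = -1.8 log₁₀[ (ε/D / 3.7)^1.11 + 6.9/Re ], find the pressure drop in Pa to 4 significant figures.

ΔP ≈ 3201 Pa

Hydraulic diameter D_h = 4A/P = 4·(0.2983·0.1602)/(2·(0.2983+0.1602)) = 0.1912/0.917 = 0.2085 m.
Re = ρVD_h/μ = 854.7·3.266·0.2085/0.0124 = 4.693e+04.
ε/D_h = 0.00014/0.2085 = 0.000672; Haaland gives 1/√f = -1.8 log₁₀[7.04e-05+0.000147] = 6.593, so f = 0.02301.
ΔP = f(L/D_h)(ρV²/2) = 0.02301·6.362/0.2085·4558 = 3201 Pa.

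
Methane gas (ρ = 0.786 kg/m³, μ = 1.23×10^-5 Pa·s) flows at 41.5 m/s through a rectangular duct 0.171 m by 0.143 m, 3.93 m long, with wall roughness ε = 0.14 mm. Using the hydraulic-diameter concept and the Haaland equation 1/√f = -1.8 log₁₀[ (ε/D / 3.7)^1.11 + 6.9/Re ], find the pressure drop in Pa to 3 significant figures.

Hydraulic diameter D_h = 4A/P = 4·(0.171·0.143)/(2·(0.171+0.143)) = 0.09781/0.628 = 0.1558 m.
Re = ρVD_h/μ = 0.786·41.5·0.1558/1.23e-05 = 4.13e+05.
ε/D_h = 0.00014/0.1558 = 0.000899; Haaland gives 1/√f = -1.8 log₁₀[9.73e-05+1.67e-05] = 7.098, so f = 0.01985.
ΔP = f(L/D_h)(ρV²/2) = 0.01985·3.93/0.1558·676.8 = 339 Pa.

ΔP ≈ 339 Pa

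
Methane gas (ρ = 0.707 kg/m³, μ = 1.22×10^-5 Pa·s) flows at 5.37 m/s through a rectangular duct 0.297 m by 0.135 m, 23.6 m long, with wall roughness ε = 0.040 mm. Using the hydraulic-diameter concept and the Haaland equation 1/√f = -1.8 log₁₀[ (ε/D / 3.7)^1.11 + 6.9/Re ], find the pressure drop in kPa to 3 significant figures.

Hydraulic diameter D_h = 4A/P = 4·(0.297·0.135)/(2·(0.297+0.135)) = 0.1604/0.864 = 0.1856 m.
Re = ρVD_h/μ = 0.707·5.37·0.1856/1.22e-05 = 5.777e+04.
ε/D_h = 4e-05/0.1856 = 0.000215; Haaland gives 1/√f = -1.8 log₁₀[1.99e-05+0.000119] = 6.94, so f = 0.02076.
ΔP = f(L/D_h)(ρV²/2) = 0.02076·23.6/0.1856·10.19 = 26.91 Pa.
ΔP = 0.0269 kPa.

ΔP ≈ 0.0269 kPa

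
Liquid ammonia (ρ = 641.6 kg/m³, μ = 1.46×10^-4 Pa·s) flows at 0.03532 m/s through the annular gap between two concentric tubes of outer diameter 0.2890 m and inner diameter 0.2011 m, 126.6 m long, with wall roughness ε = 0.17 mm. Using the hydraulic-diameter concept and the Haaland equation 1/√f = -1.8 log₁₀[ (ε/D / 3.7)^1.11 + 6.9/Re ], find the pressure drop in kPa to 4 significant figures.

Hydraulic diameter D_h = 4A/P = D_o - D_i = 0.289 - 0.2011 = 0.0879 m.
Re = ρVD_h/μ = 641.6·0.03532·0.0879/0.000146 = 1.364e+04.
ε/D_h = 0.00017/0.0879 = 0.00193; Haaland gives 1/√f = -1.8 log₁₀[0.000228+0.000506] = 5.642, so f = 0.03141.
ΔP = f(L/D_h)(ρV²/2) = 0.03141·126.6/0.0879·0.4002 = 18.1 Pa.
ΔP = 0.01810 kPa.

ΔP ≈ 0.01810 kPa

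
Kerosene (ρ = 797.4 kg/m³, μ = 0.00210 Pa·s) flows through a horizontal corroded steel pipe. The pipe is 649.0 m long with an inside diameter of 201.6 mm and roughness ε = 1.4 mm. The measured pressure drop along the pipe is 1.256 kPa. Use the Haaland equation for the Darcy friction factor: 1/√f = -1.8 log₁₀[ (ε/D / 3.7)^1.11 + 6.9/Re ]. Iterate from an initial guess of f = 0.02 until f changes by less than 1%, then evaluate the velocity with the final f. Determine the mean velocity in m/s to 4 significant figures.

V ≈ 0.1589 m/s

Rearranging Darcy-Weisbach: V = √(2·ΔP·D/(f·L·ρ)). With ε/D = 0.0014/0.2016 = 0.00694, iterate starting from f = 0.02:
  f = 0.02 → V = √(2·1256·0.2016/(0.02·649·797.4)) = 0.2212 m/s; Re = ρVD/μ = 1.693e+04; f → 0.03747
  f = 0.03747 → V = 0.1616 m/s; Re = 1.237e+04; f → 0.03869
  f = 0.03869 → V = 0.159 m/s; Re = 1.217e+04; f → 0.03876
Converged (Δf/f < 1%). With the final f = 0.03876: V = √(2·1256·0.2016/(0.03876·649·797.4)) = 0.1589 m/s.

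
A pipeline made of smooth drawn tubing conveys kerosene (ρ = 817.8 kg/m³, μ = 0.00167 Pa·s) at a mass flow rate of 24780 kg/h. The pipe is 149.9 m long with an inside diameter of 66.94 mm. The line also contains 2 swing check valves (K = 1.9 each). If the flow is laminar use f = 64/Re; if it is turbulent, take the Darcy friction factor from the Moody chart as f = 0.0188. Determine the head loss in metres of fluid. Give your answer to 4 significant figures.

ṁ = 24780 kg/h = 24780/3600 = 6.883 kg/s.
A = πD²/4 = π(0.06694)²/4 = 0.003519 m²; mean velocity V = ṁ/(ρA) = 6.883/(817.8 · 0.003519) = 2.392 m/s.
Reynolds number Re = ρVD/μ = 817.8 · 2.392 · 0.06694 / 0.00167 = 7.84e+04.
Re > 4000 → turbulent; use the Moody-chart value f = 0.0188.
Total minor-loss coefficient ΣK = 2·1.9 = 3.8.
ΔP = [f·L/D + ΣK]·(ρV²/2) = [0.0188·149.9/0.06694 + 3.8]·(817.8·2.392²/2) = [42.1 + 3.8]·2339 = 1.074e+05 Pa.
Head loss h_f = ΔP/(ρg) = 1.074e+05/(817.8·9.81) = 13.38 m.

h_f ≈ 13.38 m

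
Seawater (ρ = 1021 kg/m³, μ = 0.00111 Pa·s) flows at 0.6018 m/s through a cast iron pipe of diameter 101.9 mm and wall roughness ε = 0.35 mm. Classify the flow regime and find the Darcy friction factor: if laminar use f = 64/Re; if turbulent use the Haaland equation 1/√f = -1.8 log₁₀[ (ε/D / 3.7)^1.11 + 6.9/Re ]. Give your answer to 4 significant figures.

f ≈ 0.02909

Re = ρVD/μ = 1021·0.6018·0.1019/0.00111 = 5.641e+04.
Re > 4000 → turbulent. ε/D = 0.00035/0.1019 = 0.00343; Haaland: 1/√f = -1.8 log₁₀[0.000431 + 0.000122] = 5.863, so f = 0.02909.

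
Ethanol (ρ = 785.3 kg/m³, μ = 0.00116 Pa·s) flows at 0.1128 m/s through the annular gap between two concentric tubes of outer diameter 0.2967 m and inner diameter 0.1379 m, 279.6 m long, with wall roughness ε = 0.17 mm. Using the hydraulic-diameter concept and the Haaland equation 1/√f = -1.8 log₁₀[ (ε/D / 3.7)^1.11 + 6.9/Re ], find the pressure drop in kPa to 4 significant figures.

Hydraulic diameter D_h = 4A/P = D_o - D_i = 0.2967 - 0.1379 = 0.1588 m.
Re = ρVD_h/μ = 785.3·0.1128·0.1588/0.00116 = 1.213e+04.
ε/D_h = 0.00017/0.1588 = 0.00107; Haaland gives 1/√f = -1.8 log₁₀[0.000118+0.000569] = 5.693, so f = 0.03085.
ΔP = f(L/D_h)(ρV²/2) = 0.03085·279.6/0.1588·4.996 = 271.4 Pa.
ΔP = 0.2714 kPa.

ΔP ≈ 0.2714 kPa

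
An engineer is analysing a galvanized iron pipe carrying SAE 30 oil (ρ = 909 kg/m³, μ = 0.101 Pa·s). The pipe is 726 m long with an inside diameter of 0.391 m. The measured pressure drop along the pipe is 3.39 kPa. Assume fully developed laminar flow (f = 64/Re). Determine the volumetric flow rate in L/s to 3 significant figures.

For laminar flow, f = 64/Re with Re = ρVD/μ, so Darcy-Weisbach reduces to ΔP = 32μLV/D². Solving for V: V = ΔP·D²/(32μL) = 3390·(0.391)²/(32·0.101·726) = 0.2209 m/s.
Check: Re = ρVD/μ = 909·0.2209·0.391/0.101 = 777.3 < 2300, so the laminar assumption holds.
Q = V·A = 0.2209·(π/4·0.391²) = 0.02652 m³/s = 26.5 L/s.

Q ≈ 26.5 L/s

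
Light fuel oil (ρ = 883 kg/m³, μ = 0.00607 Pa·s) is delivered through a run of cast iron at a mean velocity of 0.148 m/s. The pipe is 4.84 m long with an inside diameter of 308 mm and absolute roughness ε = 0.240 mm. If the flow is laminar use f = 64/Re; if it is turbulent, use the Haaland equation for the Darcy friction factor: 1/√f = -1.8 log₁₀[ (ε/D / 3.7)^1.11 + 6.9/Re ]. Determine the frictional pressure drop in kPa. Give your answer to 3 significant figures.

Reynolds number Re = ρVD/μ = 883 · 0.148 · 0.308 / 0.00607 = 6631.
Re > 4000 → turbulent. Relative roughness ε/D = 0.00024/0.308 = 0.000779. Haaland: 1/√f = -1.8 log₁₀[(0.000779/3.7)^1.11 + 6.9/6631] = -1.8 log₁₀[8.3e-05 + 0.00104] = 5.309, so f = 0.03548.
Darcy-Weisbach: ΔP = f(L/D)(ρV²/2) = 0.03548·(4.84/0.308)·(883·0.148²/2) = 0.03548·15.71·9.671 = 5.392 Pa.
ΔP = 5.392 Pa = 0.00539 kPa.

ΔP ≈ 0.00539 kPa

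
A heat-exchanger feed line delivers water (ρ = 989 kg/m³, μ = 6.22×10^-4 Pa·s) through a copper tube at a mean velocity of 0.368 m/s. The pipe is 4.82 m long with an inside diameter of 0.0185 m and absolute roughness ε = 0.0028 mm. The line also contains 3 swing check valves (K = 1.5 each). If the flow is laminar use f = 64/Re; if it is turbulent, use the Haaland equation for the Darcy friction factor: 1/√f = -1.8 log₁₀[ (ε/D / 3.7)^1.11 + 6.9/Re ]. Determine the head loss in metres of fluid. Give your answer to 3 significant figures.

h_f ≈ 0.0857 m

Reynolds number Re = ρVD/μ = 989 · 0.368 · 0.0185 / 0.000622 = 1.082e+04.
Re > 4000 → turbulent. Relative roughness ε/D = 2.8e-06/0.0185 = 0.000151. Haaland: 1/√f = -1.8 log₁₀[(0.000151/3.7)^1.11 + 6.9/1.082e+04] = -1.8 log₁₀[1.35e-05 + 0.000637] = 5.736, so f = 0.0304.
Total minor-loss coefficient ΣK = 3·1.5 = 4.5.
ΔP = [f·L/D + ΣK]·(ρV²/2) = [0.0304·4.82/0.0185 + 4.5]·(989·0.368²/2) = [7.92 + 4.5]·66.97 = 831.7 Pa.
Head loss h_f = ΔP/(ρg) = 831.7/(989·9.81) = 0.0857 m.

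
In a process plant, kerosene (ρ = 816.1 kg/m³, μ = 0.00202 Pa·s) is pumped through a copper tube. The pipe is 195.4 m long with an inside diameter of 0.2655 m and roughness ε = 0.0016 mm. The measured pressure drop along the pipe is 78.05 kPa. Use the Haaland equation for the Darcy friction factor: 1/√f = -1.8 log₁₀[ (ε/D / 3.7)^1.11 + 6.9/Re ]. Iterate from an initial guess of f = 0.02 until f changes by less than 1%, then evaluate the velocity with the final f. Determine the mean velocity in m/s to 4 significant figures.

V ≈ 4.429 m/s

Rearranging Darcy-Weisbach: V = √(2·ΔP·D/(f·L·ρ)). With ε/D = 1.6e-06/0.2655 = 6.03e-06, iterate starting from f = 0.02:
  f = 0.02 → V = √(2·7.805e+04·0.2655/(0.02·195.4·816.1)) = 3.605 m/s; Re = ρVD/μ = 3.867e+05; f → 0.01374
  f = 0.01374 → V = 4.349 m/s; Re = 4.665e+05; f → 0.01329
  f = 0.01329 → V = 4.422 m/s; Re = 4.743e+05; f → 0.01325
Converged (Δf/f < 1%). With the final f = 0.01325: V = √(2·7.805e+04·0.2655/(0.01325·195.4·816.1)) = 4.429 m/s.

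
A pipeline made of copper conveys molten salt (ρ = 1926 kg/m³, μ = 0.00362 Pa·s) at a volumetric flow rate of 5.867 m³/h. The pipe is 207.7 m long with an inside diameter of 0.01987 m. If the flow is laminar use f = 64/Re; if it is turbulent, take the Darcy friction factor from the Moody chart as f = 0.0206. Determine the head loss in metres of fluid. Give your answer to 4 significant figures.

Q = 5.867 m³/h = 5.867/3600 = 0.00163 m³/s.
Cross-sectional area A = πD²/4 = π(0.01987)²/4 = 0.0003101 m²; mean velocity V = Q/A = 0.00163/0.0003101 = 5.256 m/s.
Reynolds number Re = ρVD/μ = 1926 · 5.256 · 0.01987 / 0.00362 = 5.556e+04.
Re > 4000 → turbulent; use the Moody-chart value f = 0.0206.
Darcy-Weisbach: ΔP = f(L/D)(ρV²/2) = 0.0206·(207.7/0.01987)·(1926·5.256²/2) = 0.0206·1.045e+04·2.66e+04 = 5.728e+06 Pa.
Head loss h_f = ΔP/(ρg) = 5.728e+06/(1926·9.81) = 303.2 m.

h_f ≈ 303.2 m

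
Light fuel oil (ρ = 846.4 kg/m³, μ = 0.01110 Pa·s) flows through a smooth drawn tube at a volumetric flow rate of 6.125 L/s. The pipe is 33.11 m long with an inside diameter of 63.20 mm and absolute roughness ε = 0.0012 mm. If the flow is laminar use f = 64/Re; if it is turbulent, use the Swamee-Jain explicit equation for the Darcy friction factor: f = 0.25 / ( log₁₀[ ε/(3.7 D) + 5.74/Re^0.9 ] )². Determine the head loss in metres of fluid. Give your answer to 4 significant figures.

h_f ≈ 3.209 m

Q = 6.125 L/s = 6.125/1000 = 0.006125 m³/s.
Cross-sectional area A = πD²/4 = π(0.0632)²/4 = 0.003137 m²; mean velocity V = Q/A = 0.006125/0.003137 = 1.952 m/s.
Reynolds number Re = ρVD/μ = 846.4 · 1.952 · 0.0632 / 0.0111 = 9409.
Re > 4000 → turbulent. Relative roughness ε/D = 1.2e-06/0.0632 = 1.9e-05. Swamee-Jain: f = 0.25/(log₁₀[1.9e-05/3.7 + 5.74/9409^0.9])² = 0.25/(log₁₀[5.13e-06 + 0.00152])² = 0.25/(-2.816)² = 0.03153.
Darcy-Weisbach: ΔP = f(L/D)(ρV²/2) = 0.03153·(33.11/0.0632)·(846.4·1.952²/2) = 0.03153·523.9·1613 = 2.665e+04 Pa.
Head loss h_f = ΔP/(ρg) = 2.665e+04/(846.4·9.81) = 3.209 m.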